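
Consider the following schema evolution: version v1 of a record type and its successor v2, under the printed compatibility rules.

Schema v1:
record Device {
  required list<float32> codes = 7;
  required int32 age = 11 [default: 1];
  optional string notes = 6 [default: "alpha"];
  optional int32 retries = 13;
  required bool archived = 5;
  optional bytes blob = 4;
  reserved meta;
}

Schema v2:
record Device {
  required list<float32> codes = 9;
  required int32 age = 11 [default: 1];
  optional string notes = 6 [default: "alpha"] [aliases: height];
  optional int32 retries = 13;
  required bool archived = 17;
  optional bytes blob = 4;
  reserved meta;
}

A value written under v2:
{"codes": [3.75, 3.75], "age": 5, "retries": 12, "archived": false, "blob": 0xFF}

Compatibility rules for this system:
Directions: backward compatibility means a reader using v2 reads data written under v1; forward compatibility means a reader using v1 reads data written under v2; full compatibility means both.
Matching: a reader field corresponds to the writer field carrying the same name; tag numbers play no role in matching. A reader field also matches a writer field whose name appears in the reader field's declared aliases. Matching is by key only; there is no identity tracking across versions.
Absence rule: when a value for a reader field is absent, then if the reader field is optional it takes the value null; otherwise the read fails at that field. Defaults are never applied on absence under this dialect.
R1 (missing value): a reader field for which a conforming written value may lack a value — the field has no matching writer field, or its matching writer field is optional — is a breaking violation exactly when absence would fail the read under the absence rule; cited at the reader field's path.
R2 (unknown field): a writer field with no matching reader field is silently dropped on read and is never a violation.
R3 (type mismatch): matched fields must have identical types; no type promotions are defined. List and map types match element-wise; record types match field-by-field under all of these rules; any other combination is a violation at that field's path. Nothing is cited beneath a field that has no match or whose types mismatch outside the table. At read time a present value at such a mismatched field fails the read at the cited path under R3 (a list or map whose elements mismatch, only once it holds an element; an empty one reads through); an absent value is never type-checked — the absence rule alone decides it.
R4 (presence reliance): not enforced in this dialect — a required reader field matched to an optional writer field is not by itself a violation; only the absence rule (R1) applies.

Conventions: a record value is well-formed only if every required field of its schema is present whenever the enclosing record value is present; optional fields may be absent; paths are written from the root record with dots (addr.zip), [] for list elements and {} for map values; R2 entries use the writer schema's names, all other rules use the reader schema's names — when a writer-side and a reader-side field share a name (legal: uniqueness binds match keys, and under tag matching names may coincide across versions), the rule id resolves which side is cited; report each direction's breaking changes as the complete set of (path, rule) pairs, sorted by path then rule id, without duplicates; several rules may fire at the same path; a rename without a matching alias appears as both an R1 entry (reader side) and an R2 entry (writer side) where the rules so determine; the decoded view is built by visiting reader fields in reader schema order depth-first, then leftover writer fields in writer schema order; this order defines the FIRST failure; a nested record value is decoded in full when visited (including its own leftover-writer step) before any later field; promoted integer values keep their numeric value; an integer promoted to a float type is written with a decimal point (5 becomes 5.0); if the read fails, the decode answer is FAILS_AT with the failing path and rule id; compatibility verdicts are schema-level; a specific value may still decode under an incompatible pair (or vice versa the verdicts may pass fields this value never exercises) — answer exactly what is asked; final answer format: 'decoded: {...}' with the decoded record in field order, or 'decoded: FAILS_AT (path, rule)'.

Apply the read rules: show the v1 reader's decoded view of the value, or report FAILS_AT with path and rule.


decoded: {"codes": [3.75, 3.75], "age": 5, "notes": null, "retries": 12, "archived": false, "blob": 0xFF}

in Device below, arrows point writer -> reader
decoding the Device value with the v1 reader:
  codes := [3.75, 3.75]
  age := 5
  notes := null (not supplied -> null)
  retries := 12
  archived := false
  blob := 0xFF
  => decoded: {"codes": [3.75, 3.75], "age": 5, "notes": null, "retries": 12, "archived": false, "blob": 0xFF}
diffs on Device not affecting the asked answer:
  field archived in record Device: tag 5 changed to 17 -> no rule fires on it and the decoded Device view is identical with or without it
  field codes in record Device: tag 7 changed to 9 -> no rule fires on it and the decoded Device view is identical with or without it


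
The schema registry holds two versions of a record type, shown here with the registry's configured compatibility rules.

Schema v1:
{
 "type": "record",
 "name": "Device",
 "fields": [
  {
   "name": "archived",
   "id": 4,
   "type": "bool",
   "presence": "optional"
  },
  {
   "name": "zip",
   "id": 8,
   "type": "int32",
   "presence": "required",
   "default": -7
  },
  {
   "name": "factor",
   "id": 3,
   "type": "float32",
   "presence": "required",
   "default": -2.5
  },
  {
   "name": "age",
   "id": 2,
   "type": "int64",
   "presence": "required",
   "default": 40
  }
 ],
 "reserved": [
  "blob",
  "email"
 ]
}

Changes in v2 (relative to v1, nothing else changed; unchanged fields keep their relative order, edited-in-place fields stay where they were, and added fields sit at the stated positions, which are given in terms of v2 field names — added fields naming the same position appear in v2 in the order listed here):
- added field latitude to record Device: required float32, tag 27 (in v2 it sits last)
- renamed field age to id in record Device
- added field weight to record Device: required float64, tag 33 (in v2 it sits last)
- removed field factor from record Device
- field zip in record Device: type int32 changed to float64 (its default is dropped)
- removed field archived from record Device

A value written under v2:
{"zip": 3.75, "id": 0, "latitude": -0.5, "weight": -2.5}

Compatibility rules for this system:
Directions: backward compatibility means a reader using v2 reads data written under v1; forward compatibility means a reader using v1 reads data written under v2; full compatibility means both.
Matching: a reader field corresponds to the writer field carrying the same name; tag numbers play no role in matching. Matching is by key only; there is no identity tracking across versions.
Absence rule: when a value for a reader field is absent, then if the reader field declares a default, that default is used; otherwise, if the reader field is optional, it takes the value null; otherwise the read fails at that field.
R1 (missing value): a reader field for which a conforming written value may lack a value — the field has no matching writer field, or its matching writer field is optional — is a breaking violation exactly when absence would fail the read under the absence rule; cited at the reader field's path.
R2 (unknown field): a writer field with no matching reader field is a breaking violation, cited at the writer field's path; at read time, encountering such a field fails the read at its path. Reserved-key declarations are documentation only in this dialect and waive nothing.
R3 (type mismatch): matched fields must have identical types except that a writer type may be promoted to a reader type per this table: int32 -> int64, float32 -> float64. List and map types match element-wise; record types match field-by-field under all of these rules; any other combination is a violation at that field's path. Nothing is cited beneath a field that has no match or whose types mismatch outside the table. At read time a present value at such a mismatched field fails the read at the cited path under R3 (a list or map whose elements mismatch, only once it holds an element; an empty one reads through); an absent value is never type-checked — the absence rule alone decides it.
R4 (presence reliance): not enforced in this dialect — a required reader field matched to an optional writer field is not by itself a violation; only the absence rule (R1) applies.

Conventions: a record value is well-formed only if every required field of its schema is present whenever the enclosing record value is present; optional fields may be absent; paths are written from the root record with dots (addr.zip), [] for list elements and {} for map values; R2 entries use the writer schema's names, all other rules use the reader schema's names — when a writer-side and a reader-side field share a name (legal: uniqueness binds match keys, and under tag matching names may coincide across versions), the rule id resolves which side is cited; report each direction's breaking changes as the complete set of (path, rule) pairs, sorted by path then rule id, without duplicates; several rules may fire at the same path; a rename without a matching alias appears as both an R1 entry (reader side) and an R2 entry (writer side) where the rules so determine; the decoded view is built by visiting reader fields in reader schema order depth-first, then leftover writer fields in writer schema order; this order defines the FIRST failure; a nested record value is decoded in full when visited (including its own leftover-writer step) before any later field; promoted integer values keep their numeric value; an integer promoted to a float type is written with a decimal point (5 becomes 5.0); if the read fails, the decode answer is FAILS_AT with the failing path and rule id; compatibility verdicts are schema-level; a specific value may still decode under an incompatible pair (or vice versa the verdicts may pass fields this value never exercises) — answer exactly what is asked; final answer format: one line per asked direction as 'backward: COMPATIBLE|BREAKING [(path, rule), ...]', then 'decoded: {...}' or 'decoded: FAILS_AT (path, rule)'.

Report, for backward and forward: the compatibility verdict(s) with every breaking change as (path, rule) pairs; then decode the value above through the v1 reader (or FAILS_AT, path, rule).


each type pair in Device: writer, then reader
backward on Device — v2 reading data written by v1:
  zip: int32 -> float64, writer required; from zip
  no writer field matches reader id
  no writer field matches reader latitude
  no writer field matches reader weight
  writer archived: unknown to reader
  writer factor: unknown to reader
  writer age: unknown to reader
  breaking: (age, R2)
  breaking: (archived, R2)
  breaking: (factor, R2)
  breaking: (latitude, R1)
  breaking: (weight, R1)
  breaking: (zip, R3)
  => backward verdict for Device: BREAKING, 6 violation(s)
forward on Device — v1 reading data written by v2:
  no writer field matches reader archived
  zip: float64 -> int32, writer required; from zip
  no writer field matches reader factor
  no writer field matches reader age
  writer id: unknown to reader
  writer latitude: unknown to reader
  writer weight: unknown to reader
  breaking: (id, R2)
  breaking: (latitude, R2)
  breaking: (weight, R2)
  breaking: (zip, R3)
  => forward verdict for Device: BREAKING, 4 violation(s)
decode (reader v1):
  archived := null (not supplied -> null)
  read fails at zip under R3
  => FAILS_AT (zip, R3)

backward: BREAKING [(age, R2), (archived, R2), (factor, R2), (latitude, R1), (weight, R1), (zip, R3)]; forward: BREAKING [(id, R2), (latitude, R2), (weight, R2), (zip, R3)]; decoded: FAILS_AT (zip, R3)


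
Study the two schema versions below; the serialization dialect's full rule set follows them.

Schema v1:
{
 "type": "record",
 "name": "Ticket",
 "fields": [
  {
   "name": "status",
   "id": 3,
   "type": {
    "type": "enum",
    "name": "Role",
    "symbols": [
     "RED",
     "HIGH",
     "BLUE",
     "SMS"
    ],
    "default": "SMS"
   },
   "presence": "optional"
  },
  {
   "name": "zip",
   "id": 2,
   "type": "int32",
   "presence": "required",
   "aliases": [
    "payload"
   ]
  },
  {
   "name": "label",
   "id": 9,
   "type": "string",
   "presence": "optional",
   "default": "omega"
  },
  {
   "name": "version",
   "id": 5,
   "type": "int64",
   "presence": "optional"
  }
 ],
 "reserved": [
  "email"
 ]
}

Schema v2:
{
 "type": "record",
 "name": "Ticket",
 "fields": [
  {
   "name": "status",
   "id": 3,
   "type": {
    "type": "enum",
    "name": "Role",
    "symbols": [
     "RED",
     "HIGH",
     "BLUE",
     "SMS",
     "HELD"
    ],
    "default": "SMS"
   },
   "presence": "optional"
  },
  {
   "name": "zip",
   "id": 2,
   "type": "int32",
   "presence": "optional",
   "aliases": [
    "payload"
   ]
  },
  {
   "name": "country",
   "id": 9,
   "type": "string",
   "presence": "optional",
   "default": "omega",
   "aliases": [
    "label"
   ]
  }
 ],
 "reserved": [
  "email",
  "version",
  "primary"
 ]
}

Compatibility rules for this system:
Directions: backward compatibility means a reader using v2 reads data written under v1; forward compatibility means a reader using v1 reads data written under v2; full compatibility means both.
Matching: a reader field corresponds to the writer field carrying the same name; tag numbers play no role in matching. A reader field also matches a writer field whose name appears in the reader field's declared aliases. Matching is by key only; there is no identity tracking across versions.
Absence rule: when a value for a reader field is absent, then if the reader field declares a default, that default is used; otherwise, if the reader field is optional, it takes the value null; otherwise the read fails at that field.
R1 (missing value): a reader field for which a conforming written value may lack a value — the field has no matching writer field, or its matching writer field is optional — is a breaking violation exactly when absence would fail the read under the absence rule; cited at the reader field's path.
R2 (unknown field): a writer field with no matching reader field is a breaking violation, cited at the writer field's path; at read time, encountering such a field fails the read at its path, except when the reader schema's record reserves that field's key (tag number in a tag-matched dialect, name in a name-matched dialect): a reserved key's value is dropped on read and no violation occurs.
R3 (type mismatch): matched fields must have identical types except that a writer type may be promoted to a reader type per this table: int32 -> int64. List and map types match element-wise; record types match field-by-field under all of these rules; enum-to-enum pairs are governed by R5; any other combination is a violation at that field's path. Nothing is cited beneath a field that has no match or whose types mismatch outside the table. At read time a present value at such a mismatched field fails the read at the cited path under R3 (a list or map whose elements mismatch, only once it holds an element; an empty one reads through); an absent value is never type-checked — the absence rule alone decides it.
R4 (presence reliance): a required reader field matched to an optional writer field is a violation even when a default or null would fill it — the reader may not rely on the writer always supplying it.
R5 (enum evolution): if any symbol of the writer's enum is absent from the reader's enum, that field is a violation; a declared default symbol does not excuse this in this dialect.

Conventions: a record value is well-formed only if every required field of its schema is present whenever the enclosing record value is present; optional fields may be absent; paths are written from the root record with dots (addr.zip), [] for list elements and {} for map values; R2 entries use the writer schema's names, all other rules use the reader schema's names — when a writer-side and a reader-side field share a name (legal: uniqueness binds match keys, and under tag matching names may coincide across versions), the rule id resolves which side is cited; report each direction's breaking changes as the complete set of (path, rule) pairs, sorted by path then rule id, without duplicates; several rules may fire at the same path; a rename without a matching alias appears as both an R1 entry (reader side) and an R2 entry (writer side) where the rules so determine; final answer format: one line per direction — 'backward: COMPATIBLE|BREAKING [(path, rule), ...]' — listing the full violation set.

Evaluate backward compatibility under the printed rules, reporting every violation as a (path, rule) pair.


each type pair in Ticket: writer, then reader
backward pass over Ticket, reader schema v2, writer schema v1:
  status: Role -> Role, writer optional; from status
  zip: int32 -> int32, writer required; from zip
  country: string -> string, writer optional; from label
  writer field version has no reader counterpart
  => backward verdict for Ticket: COMPATIBLE, no violations
diffs on Ticket not affecting the asked answer:
  renamed field label to country in record Ticket (alias label declared on the renamed field) -> fires only in the forward direction of Ticket, which is not asked here
  enum Role (field status in record Ticket): symbol HELD added -> fires only in the forward direction of Ticket, which is not asked here
  field zip in record Ticket: required changed to optional -> fires only in the forward direction of Ticket, which is not asked here
  removed field version from record Ticket (its key "version" joins the reserved list) -> no rule fires on it in Ticket's dialect; the asked verdict holds

backward: COMPATIBLE []


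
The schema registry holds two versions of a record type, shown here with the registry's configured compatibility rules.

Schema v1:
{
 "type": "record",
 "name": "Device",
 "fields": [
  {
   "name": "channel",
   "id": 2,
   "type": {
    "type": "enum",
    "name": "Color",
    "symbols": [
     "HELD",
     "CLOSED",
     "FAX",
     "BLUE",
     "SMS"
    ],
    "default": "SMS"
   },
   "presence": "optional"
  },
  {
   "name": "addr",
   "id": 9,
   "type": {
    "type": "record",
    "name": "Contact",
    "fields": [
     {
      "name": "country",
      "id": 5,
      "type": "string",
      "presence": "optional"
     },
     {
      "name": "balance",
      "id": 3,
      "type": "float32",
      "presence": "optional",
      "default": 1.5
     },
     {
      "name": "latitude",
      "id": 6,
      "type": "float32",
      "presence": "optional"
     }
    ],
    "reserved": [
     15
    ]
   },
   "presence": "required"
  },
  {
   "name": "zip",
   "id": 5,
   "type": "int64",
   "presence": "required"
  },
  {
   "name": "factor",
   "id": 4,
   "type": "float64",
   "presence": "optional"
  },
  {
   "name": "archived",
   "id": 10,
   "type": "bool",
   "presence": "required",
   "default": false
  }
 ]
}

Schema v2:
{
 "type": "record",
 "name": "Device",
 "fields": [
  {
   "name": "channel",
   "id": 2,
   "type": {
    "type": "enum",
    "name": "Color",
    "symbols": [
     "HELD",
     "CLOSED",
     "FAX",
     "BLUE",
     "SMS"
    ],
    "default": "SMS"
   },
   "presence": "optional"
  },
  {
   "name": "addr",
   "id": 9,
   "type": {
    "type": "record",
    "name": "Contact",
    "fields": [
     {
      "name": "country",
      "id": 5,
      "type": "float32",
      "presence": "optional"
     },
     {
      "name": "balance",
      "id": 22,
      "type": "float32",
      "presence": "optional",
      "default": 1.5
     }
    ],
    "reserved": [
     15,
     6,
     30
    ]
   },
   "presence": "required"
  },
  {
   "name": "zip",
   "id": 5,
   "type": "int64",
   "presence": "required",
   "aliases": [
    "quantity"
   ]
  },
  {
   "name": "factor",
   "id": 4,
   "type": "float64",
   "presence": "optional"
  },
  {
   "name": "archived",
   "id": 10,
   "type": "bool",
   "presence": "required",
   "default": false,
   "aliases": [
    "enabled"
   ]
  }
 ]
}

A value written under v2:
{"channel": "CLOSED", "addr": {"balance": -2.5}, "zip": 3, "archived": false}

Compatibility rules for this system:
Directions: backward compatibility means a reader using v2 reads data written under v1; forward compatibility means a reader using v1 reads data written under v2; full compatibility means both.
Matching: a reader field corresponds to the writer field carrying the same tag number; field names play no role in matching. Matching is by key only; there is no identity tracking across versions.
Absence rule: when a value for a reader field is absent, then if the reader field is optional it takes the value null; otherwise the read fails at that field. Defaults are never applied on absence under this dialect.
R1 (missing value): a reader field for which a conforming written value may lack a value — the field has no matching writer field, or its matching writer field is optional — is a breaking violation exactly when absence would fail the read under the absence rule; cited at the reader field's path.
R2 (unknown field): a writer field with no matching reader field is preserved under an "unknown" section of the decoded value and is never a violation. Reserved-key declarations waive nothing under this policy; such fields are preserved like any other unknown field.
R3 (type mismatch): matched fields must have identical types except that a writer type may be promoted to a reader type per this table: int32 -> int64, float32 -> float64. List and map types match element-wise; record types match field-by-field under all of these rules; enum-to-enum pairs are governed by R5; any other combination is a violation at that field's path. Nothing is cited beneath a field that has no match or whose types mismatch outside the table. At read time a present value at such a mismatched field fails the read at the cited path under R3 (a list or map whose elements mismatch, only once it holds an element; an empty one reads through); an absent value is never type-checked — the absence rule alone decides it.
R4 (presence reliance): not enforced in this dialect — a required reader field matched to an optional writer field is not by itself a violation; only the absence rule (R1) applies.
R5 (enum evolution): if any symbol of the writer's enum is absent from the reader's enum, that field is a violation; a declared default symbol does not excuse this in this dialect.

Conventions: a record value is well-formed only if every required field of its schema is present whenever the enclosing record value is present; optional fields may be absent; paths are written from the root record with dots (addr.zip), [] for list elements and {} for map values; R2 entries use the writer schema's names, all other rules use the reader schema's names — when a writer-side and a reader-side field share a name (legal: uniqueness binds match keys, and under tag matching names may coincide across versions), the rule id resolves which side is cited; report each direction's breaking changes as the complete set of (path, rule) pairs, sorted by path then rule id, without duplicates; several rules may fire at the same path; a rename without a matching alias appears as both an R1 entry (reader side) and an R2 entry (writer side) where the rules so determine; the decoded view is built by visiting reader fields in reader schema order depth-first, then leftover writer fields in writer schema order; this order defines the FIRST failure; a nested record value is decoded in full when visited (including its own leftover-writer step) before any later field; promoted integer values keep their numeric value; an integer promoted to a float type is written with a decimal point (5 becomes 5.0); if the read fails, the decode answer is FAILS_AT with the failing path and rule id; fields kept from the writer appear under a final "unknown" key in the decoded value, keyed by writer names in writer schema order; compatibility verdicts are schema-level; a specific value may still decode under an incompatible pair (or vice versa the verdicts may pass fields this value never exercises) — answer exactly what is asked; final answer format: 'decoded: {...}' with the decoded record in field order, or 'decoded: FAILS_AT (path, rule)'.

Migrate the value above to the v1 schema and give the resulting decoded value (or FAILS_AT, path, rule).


decoded: {"channel": "CLOSED", "addr": {"country": null, "balance": null, "latitude": null, "unknown": {"balance": -2.5}}, "zip": 3, "factor": null, "archived": false}

the writer's type comes first in each Device pair
decode walk for Device under reader schema v1:
  channel := "CLOSED"
  addr.country := null (not supplied -> null)
  addr.balance := null (not supplied -> null)
  addr.latitude := null (not supplied -> null)
  writer addr.balance: kept under "unknown"
  zip := 3
  factor := null (not supplied -> null)
  archived := false
  => decoded: {"channel": "CLOSED", "addr": {"country": null, "balance": null, "latitude": null, "unknown": {"balance": -2.5}}, "zip": 3, "factor": null, "archived": false}
diffs on Device not affecting the asked answer:
  field country in record Contact: type string changed to float32 -> shifts the Device verdicts, not this decode
  removed field latitude from record Contact (its key 6 joins the reserved list) -> triggers nothing under the printed rules; the Device answer is the same either way


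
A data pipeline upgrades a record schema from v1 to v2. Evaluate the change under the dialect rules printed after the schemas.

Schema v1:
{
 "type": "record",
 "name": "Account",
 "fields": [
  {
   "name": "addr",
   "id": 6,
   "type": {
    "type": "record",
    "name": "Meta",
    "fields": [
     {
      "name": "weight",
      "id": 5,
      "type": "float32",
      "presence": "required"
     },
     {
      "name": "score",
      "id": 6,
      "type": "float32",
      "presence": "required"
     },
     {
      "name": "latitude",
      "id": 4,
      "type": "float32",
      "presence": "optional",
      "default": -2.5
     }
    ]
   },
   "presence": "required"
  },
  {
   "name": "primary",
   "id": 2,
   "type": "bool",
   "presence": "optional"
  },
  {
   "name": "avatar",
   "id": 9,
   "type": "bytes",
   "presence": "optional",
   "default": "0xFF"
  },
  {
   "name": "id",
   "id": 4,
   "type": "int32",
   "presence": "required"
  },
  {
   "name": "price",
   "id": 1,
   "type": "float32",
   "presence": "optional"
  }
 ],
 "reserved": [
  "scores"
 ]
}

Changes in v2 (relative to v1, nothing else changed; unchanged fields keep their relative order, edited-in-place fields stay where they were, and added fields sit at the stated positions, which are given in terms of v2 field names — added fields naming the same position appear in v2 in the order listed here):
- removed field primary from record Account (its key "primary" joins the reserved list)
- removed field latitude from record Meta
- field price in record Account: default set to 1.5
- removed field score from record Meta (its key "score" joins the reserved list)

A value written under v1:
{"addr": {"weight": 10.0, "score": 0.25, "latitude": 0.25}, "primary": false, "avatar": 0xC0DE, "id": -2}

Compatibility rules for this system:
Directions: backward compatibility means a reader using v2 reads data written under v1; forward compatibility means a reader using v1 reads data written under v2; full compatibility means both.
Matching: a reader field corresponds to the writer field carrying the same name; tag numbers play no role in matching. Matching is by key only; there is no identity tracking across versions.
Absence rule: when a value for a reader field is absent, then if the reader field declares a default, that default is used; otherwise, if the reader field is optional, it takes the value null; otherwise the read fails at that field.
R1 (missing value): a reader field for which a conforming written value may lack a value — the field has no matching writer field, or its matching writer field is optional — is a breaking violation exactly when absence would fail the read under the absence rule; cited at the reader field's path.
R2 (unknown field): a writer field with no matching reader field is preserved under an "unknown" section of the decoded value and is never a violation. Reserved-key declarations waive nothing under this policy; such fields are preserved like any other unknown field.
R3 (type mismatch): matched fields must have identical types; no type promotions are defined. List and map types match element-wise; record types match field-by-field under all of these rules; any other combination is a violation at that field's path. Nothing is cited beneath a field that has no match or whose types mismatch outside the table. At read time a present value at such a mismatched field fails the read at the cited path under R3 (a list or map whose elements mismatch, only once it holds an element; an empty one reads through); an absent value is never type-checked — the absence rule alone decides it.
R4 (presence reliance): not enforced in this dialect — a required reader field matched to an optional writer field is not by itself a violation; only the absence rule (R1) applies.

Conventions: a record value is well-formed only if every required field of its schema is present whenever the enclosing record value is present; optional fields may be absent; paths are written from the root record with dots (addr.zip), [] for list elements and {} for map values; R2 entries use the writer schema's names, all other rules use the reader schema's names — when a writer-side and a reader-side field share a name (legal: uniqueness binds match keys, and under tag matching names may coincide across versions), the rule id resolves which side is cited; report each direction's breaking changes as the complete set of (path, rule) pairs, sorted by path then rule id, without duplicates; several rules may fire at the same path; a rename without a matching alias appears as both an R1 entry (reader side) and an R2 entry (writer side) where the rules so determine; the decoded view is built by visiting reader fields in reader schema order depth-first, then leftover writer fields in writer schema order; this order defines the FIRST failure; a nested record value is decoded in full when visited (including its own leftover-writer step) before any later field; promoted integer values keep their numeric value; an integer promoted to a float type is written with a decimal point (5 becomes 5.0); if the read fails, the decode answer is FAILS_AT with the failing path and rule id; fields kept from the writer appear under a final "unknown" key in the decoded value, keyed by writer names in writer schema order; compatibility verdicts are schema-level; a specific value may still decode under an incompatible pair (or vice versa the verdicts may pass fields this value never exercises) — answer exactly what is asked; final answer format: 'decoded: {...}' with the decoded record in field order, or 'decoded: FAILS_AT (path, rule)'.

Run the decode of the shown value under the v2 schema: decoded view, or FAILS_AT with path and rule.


in Account below, arrows point writer -> reader
decode walk for Account under reader schema v2:
  addr.weight := 10.0
  writer addr.score: kept under "unknown"
  writer addr.latitude: kept under "unknown"
  avatar := 0xC0DE
  id := -2
  price := 1.5 (absent -> default)
  writer primary: kept under "unknown"
  => decoded: {"addr": {"weight": 10.0, "unknown": {"score": 0.25, "latitude": 0.25}}, "avatar": 0xC0DE, "id": -2, "price": 1.5, "unknown": {"primary": false}}

decoded: {"addr": {"weight": 10.0, "unknown": {"score": 0.25, "latitude": 0.25}}, "avatar": 0xC0DE, "id": -2, "price": 1.5, "unknown": {"primary": false}}


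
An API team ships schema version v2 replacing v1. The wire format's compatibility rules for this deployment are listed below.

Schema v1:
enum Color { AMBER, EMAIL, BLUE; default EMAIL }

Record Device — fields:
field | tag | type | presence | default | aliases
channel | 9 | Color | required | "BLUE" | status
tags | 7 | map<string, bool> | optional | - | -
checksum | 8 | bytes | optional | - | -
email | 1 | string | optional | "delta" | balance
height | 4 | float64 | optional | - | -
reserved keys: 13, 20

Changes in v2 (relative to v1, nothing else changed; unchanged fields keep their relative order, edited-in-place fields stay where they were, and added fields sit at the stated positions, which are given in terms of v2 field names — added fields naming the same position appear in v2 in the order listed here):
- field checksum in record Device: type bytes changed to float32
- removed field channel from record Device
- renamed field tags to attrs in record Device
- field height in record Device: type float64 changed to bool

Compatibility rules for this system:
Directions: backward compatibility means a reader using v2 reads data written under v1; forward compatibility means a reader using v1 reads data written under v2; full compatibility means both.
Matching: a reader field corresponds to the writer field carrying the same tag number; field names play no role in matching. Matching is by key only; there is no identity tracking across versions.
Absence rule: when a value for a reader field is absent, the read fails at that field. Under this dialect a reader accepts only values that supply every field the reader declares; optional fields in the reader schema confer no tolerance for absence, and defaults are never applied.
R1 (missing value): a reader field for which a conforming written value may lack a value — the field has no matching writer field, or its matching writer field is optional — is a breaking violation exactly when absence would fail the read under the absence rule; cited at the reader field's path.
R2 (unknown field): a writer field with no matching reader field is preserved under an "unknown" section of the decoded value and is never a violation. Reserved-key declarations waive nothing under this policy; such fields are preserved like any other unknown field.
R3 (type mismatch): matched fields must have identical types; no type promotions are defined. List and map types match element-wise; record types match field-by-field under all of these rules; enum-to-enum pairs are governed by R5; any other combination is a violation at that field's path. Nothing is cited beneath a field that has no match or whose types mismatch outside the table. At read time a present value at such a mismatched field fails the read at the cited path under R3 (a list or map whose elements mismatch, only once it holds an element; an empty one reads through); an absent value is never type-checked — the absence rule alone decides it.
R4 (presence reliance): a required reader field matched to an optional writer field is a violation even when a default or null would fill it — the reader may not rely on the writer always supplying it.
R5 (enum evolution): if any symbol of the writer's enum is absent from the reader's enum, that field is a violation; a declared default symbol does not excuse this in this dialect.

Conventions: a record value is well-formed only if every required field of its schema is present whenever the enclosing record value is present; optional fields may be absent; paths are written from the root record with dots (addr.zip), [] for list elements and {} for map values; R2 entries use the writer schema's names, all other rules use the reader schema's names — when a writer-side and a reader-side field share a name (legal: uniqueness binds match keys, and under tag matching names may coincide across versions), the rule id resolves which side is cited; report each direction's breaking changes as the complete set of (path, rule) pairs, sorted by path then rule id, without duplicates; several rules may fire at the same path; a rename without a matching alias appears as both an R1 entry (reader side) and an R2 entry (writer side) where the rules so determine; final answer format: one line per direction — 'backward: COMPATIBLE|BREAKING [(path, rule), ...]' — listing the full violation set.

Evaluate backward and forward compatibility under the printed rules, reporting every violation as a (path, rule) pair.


backward: BREAKING [(attrs, R1), (checksum, R1), (checksum, R3), (email, R1), (height, R1), (height, R3)]; forward: BREAKING [(channel, R1), (checksum, R1), (checksum, R3), (email, R1), (height, R1), (height, R3), (tags, R1)]

in Device below, arrows point writer -> reader
backward pass over Device, reader schema v2, writer schema v1:
  attrs: map<string, bool> -> map<string, bool>, writer optional; from tags
  checksum: bytes -> float32, writer optional; from checksum
  email: string -> string, writer optional; from email
  height: float64 -> bool, writer optional; from height
  channel (writer side), unknown to reader
  R1 fires at attrs
  R1 fires at checksum
  R3 fires at checksum
  R1 fires at email
  R1 fires at height
  R3 fires at height
  => backward: BREAKING (6)
forward pass over Device, reader schema v1, writer schema v2:
  no writer field matches reader channel
  tags: map<string, bool> -> map<string, bool>, writer optional; from attrs
  checksum: float32 -> bytes, writer optional; from checksum
  email: string -> string, writer optional; from email
  height: bool -> float64, writer optional; from height
  R1 fires at channel
  R1 fires at checksum
  R3 fires at checksum
  R1 fires at email
  R1 fires at height
  R3 fires at height
  R1 fires at tags
  => forward: BREAKING (7)


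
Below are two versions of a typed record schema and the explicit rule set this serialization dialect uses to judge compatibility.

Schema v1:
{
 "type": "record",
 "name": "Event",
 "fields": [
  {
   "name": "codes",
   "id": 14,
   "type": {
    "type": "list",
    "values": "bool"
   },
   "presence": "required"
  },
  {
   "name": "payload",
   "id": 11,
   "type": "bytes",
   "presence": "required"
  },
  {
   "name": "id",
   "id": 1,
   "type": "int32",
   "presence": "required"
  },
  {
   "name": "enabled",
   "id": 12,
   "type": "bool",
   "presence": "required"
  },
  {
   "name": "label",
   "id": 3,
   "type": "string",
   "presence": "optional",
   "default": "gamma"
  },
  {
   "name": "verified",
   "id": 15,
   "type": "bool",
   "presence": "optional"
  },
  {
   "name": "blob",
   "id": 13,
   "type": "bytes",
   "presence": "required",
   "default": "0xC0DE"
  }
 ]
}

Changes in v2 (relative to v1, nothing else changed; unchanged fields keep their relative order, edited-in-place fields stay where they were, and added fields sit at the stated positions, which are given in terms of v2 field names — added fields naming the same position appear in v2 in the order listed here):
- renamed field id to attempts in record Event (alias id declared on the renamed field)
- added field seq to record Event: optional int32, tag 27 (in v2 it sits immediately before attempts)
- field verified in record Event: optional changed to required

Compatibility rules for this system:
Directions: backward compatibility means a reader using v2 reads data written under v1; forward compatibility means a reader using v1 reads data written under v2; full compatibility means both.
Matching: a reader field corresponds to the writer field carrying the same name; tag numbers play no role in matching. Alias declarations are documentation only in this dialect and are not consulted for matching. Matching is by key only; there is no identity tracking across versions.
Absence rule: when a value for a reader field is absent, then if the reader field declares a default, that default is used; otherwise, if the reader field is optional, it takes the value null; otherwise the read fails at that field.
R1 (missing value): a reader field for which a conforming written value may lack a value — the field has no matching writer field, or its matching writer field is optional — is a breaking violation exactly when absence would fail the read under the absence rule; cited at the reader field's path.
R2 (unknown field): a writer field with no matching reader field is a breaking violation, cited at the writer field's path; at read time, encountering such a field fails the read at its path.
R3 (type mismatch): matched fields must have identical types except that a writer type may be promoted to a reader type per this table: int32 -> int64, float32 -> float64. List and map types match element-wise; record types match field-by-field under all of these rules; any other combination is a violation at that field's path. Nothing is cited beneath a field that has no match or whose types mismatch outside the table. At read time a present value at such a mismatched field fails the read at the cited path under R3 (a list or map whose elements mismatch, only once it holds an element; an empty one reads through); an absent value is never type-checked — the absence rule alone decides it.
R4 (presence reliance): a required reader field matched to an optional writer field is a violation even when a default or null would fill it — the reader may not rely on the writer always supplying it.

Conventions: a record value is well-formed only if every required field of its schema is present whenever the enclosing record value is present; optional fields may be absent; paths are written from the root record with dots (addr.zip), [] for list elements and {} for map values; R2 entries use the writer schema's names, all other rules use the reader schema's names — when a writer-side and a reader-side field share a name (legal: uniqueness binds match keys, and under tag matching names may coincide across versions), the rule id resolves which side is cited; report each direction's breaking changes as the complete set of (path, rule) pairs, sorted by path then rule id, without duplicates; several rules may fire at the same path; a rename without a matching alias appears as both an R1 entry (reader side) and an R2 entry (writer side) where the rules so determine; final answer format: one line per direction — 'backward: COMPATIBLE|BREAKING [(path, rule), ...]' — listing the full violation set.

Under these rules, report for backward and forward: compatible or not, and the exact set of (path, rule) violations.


backward: BREAKING [(attempts, R1), (id, R2), (verified, R1), (verified, R4)]; forward: BREAKING [(attempts, R2), (id, R1), (seq, R2)]

each type pair in Event: writer, then reader
backward for Event (reader v2, writer v1):
  list<bool> -> list<bool>, writer required: codes aligns to codes
  bytes -> bytes, writer required: payload aligns to payload
  seq: no writer match
  attempts: no writer match
  bool -> bool, writer required: enabled aligns to enabled
  string -> string, writer optional: label aligns to label
  bool -> bool, writer optional: verified aligns to verified
  bytes -> bytes, writer required: blob aligns to blob
  writer id: unknown to reader
  breaking: (attempts, R1)
  breaking: (id, R2)
  breaking: (verified, R1)
  breaking: (verified, R4)
  => backward verdict for Event: BREAKING, 4 violation(s)
forward for Event (reader v1, writer v2):
  list<bool> -> list<bool>, writer required: codes aligns to codes
  bytes -> bytes, writer required: payload aligns to payload
  id: no writer match
  bool -> bool, writer required: enabled aligns to enabled
  string -> string, writer optional: label aligns to label
  bool -> bool, writer required: verified aligns to verified
  bytes -> bytes, writer required: blob aligns to blob
  writer seq: unknown to reader
  writer attempts: unknown to reader
  breaking: (attempts, R2)
  breaking: (id, R1)
  breaking: (seq, R2)
  => forward verdict for Event: BREAKING, 3 violation(s)
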